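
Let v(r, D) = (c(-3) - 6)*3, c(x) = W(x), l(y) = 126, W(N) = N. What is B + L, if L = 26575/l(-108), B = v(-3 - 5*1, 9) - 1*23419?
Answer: -2927621/126 ≈ -23235.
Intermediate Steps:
c(x) = x
v(r, D) = -27 (v(r, D) = (-3 - 6)*3 = -9*3 = -27)
B = -23446 (B = -27 - 1*23419 = -27 - 23419 = -23446)
L = 26575/126 ≈ 210.91
B + L = -23446 + 26575/126 = -2927621/126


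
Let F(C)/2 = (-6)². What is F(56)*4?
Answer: 288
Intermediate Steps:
F(C) = 72 (F(C) = 2*(-6)² = 2*36 = 72)
F(56)*4 = 72*4 = 288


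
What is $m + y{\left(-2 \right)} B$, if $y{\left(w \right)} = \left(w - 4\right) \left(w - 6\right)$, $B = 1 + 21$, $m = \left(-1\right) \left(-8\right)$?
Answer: $1064$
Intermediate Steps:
$m = 8$
$B = 22$
$y{\left(w \right)} = \left(-6 + w\right) \left(-4 + w\right)$ ($y{\left(w \right)} = \left(w - 4\right) \left(-6 + w\right) = \left(-4 + w\right) \left(-6 + w\right) = \left(-6 + w\right) \left(-4 + w\right)$)
$m + y{\left(-2 \right)} B = 8 + \left(24 + \left(-2\right)^{2} - -20\right) 22 = 8 + \left(24 + 4 + 20\right) 22 = 8 + 48 \cdot 22 = 8 + 1056 = 1064$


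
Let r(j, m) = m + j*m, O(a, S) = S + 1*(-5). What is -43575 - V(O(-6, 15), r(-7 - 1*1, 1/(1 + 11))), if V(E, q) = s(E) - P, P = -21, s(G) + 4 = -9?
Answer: -43583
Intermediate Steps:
O(a, S) = -5 + S (O(a, S) = S - 5 = -5 + S)
s(G) = -13 (s(G) = -4 - 9 = -13)
V(E, q) = 8 (V(E, q) = -13 - 1*(-21) = -13 + 21 = 8)
-43575 - V(O(-6, 15), r(-7 - 1*1, 1/(1 + 11))) = -43575 - 1*8 = -43575 - 8 = -43583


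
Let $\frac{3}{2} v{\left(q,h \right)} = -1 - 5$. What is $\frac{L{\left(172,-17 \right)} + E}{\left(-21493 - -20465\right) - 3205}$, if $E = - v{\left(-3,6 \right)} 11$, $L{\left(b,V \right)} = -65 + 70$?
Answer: $- \frac{49}{4233} \approx -0.011576$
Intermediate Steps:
$v{\left(q,h \right)} = -4$ ($v{\left(q,h \right)} = \frac{2 \left(-1 - 5\right)}{3} = \frac{2}{3} \left(-6\right) = -4$)
$L{\left(b,V \right)} = 5$
$E = 44$ ($E = \left(-1\right) \left(-4\right) 11 = 4 \cdot 11 = 44$)
$\frac{L{\left(172,-17 \right)} + E}{\left(-21493 - -20465\right) - 3205} = \frac{5 + 44}{\left(-21493 - -20465\right) - 3205} = \frac{49}{\left(-21493 + 20465\right) - 3205} = \frac{49}{-1028 - 3205} = \frac{49}{-4233} = 49 \left(- \frac{1}{4233}\right) = - \frac{49}{4233}$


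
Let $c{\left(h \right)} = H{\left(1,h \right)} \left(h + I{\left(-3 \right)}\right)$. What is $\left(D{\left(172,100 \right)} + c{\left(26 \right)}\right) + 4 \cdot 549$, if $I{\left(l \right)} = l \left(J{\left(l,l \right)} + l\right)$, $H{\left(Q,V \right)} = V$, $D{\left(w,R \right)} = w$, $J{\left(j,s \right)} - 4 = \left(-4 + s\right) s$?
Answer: $1328$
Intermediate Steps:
$J{\left(j,s \right)} = 4 + s \left(-4 + s\right)$ ($J{\left(j,s \right)} = 4 + \left(-4 + s\right) s = 4 + s \left(-4 + s\right)$)
$I{\left(l \right)} = l \left(4 + l^{2} - 3 l\right)$ ($I{\left(l \right)} = l \left(\left(4 + l^{2} - 4 l\right) + l\right) = l \left(4 + l^{2} - 3 l\right)$)
$c{\left(h \right)} = h \left(-66 + h\right)$ ($c{\left(h \right)} = h \left(h - 3 \left(4 + \left(-3\right)^{2} - -9\right)\right) = h \left(h - 3 \left(4 + 9 + 9\right)\right) = h \left(h - 66\right) = h \left(-66 + h\right)$)
$\left(D{\left(172,100 \right)} + c{\left(26 \right)}\right) + 4 \cdot 549 = \left(172 + 26 \left(-66 + 26\right)\right) + 4 \cdot 549 = \left(172 + 26 \left(-40\right)\right) + 2196 = \left(172 - 1040\right) + 2196 = -868 + 2196 = 1328$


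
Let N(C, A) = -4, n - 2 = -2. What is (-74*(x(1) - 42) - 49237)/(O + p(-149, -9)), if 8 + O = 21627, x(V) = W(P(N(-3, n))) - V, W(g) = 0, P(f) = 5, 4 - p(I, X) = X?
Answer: -46055/21632 ≈ -2.1290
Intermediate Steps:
n = 0 (n = 2 - 2 = 0)
p(I, X) = 4 - X
x(V) = -V (x(V) = 0 - V = -V)
O = 21619 (O = -8 + 21627 = 21619)
(-74*(x(1) - 42) - 49237)/(O + p(-149, -9)) = (-74*(-1*1 - 42) - 49237)/(21619 + (4 - 1*(-9))) = (-74*(-1 - 42) - 49237)/(21619 + (4 + 9)) = (-74*(-43) - 49237)/(21619 + 13) = (3182 - 49237)/21632 = -46055*1/21632 = -46055/21632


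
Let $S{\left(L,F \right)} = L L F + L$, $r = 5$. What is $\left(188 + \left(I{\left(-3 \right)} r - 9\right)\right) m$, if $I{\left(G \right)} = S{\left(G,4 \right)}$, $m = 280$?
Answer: $96320$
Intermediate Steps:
$S{\left(L,F \right)} = L + F L^{2}$ ($S{\left(L,F \right)} = L^{2} F + L = F L^{2} + L = L + F L^{2}$)
$I{\left(G \right)} = G \left(1 + 4 G\right)$
$\left(188 + \left(I{\left(-3 \right)} r - 9\right)\right) m = \left(188 - \left(9 - - 3 \left(1 + 4 \left(-3\right)\right) 5\right)\right) 280 = \left(188 - \left(9 - - 3 \left(1 - 12\right) 5\right)\right) 280 = \left(188 - \left(9 - \left(-3\right) \left(-11\right) 5\right)\right) 280 = \left(188 + \left(33 \cdot 5 - 9\right)\right) 280 = \left(188 + \left(165 - 9\right)\right) 280 = \left(188 + 156\right) 280 = 344 \cdot 280 = 96320$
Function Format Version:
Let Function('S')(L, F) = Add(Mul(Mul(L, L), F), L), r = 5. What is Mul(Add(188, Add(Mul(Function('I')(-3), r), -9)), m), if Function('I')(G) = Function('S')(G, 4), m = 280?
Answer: 96320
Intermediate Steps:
Function('S')(L, F) = Add(L, Mul(F, Pow(L, 2))) (Function('S')(L, F) = Add(Mul(Pow(L, 2), F), L) = Add(Mul(F, Pow(L, 2)), L) = Add(L, Mul(F, Pow(L, 2))))
Function('I')(G) = Mul(G, Add(1, Mul(4, G)))
Mul(Add(188, Add(Mul(Function('I')(-3), r), -9)), m) = Mul(Add(188, Add(Mul(Mul(-3, Add(1, Mul(4, -3))), 5), -9)), 280) = Mul(Add(188, Add(Mul(Mul(-3, Add(1, -12)), 5), -9)), 280) = Mul(Add(188, Add(Mul(Mul(-3, -11), 5), -9)), 280) = Mul(Add(188, Add(Mul(33, 5), -9)), 280) = Mul(Add(188, Add(165, -9)), 280) = Mul(Add(188, 156), 280) = Mul(344, 280) = 96320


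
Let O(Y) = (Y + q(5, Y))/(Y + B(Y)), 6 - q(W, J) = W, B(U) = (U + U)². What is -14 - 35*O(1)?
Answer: -28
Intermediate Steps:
B(U) = 4*U² (B(U) = (2*U)² = 4*U²)
q(W, J) = 6 - W
O(Y) = (1 + Y)/(Y + 4*Y²) (O(Y) = (Y + (6 - 1*5))/(Y + 4*Y²) = (Y + (6 - 5))/(Y + 4*Y²) = (Y + 1)/(Y + 4*Y²) = (1 + Y)/(Y + 4*Y²))
-14 - 35*O(1) = -14 - 35*(1 + 1)/(1*(1 + 4*1)) = -14 - 35*2/(1 + 4) = -14 - 35*2/5 = -14 - 35*⅖ = -14 - 14 = -28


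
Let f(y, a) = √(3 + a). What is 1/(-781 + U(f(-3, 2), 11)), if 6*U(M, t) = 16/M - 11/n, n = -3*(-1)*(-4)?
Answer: -20239560/15803967341 - 13824*√5/15803967341 ≈ -0.0012826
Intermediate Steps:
n = -12 (n = 3*(-4) = -12)
U(M, t) = 11/72 + 8/(3*M) (U(M, t) = (16/M - 11/(-12))/6 = (16/M - 11*(-1/12))/6 = (16/M + 11/12)/6 = (11/12 + 16/M)/6 = 11/72 + 8/(3*M))
1/(-781 + U(f(-3, 2), 11)) = 1/(-781 + (192 + 11*√(3 + 2))/(72*(√(3 + 2)))) = 1/(-781 + (192 + 11*√5)/(72*(√5))) = 1/(-781 + (√5/5)*(192 + 11*√5)/72) = 1/(-781 + √5*(192 + 11*√5)/360)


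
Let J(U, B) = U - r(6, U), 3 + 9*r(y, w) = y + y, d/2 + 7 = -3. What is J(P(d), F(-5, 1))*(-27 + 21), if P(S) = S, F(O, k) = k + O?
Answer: 126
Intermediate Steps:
d = -20 (d = -14 + 2*(-3) = -14 - 6 = -20)
r(y, w) = -⅓ + 2*y/9 (r(y, w) = -⅓ + (y + y)/9 = -⅓ + (2*y)/9 = -⅓ + 2*y/9)
F(O, k) = O + k
J(U, B) = -1 + U (J(U, B) = U - (-⅓ + (2/9)*6) = U - (-⅓ + 4/3) = U - 1*1 = U - 1 = -1 + U)
J(P(d), F(-5, 1))*(-27 + 21) = (-1 - 20)*(-27 + 21) = -21*(-6) = 126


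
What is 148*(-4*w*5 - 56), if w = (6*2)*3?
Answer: -114848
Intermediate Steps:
w = 36 (w = 12*3 = 36)
148*(-4*w*5 - 56) = 148*(-4*36*5 - 56) = 148*(-144*5 - 56) = 148*(-720 - 56) = 148*(-776) = -114848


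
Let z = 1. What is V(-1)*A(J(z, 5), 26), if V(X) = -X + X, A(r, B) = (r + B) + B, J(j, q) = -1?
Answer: 0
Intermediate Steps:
A(r, B) = r + 2*B (A(r, B) = (B + r) + B = r + 2*B)
V(X) = 0
V(-1)*A(J(z, 5), 26) = 0*(-1 + 2*26) = 0*(-1 + 52) = 0*51 = 0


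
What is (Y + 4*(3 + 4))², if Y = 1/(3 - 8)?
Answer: 19321/25 ≈ 772.84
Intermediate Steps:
Y = -⅕ (Y = 1/(-5) = -⅕ ≈ -0.20000)
(Y + 4*(3 + 4))² = (-⅕ + 4*(3 + 4))² = (-⅕ + 4*7)² = (-⅕ + 28)² = (139/5)² = 19321/25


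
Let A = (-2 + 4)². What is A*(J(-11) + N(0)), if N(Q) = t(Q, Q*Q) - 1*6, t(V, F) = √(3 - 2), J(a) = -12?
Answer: -68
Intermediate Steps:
A = 4 (A = 2² = 4)
t(V, F) = 1 (t(V, F) = √1 = 1)
N(Q) = -5 (N(Q) = 1 - 1*6 = 1 - 6 = -5)
A*(J(-11) + N(0)) = 4*(-12 - 5) = 4*(-17) = -68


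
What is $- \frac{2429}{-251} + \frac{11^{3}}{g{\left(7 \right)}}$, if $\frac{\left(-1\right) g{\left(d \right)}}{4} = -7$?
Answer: $\frac{402093}{7028} \approx 57.213$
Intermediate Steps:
$g{\left(d \right)} = 28$ ($g{\left(d \right)} = \left(-4\right) \left(-7\right) = 28$)
$- \frac{2429}{-251} + \frac{11^{3}}{g{\left(7 \right)}} = - \frac{2429}{-251} + \frac{11^{3}}{28} = \left(-2429\right) \left(- \frac{1}{251}\right) + 1331 \cdot \frac{1}{28} = \frac{2429}{251} + \frac{1331}{28} = \frac{402093}{7028}$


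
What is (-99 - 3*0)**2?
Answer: 9801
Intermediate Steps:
(-99 - 3*0)**2 = (-99 + 0)**2 = (-99)**2 = 9801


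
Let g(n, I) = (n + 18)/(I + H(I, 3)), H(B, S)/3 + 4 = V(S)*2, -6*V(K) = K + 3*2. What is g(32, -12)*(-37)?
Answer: 1850/33 ≈ 56.061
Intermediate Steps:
V(K) = -1 - K/6 (V(K) = -(K + 3*2)/6 = -(K + 6)/6 = -(6 + K)/6 = -1 - K/6)
H(B, S) = -18 - S (H(B, S) = -12 + 3*((-1 - S/6)*2) = -12 + 3*(-2 - S/3) = -12 + (-6 - S) = -18 - S)
g(n, I) = (18 + n)/(-21 + I) (g(n, I) = (n + 18)/(I + (-18 - 1*3)) = (18 + n)/(I + (-18 - 3)) = (18 + n)/(I - 21) = (18 + n)/(-21 + I))
g(32, -12)*(-37) = ((18 + 32)/(-21 - 12))*(-37) = (50/(-33))*(-37) = -1/33*50*(-37) = -50/33*(-37) = 1850/33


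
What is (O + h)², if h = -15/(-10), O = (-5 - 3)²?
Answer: 17161/4 ≈ 4290.3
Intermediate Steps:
O = 64 (O = (-8)² = 64)
h = 3/2 (h = -15*(-⅒) = 3/2 ≈ 1.5000)
(O + h)² = (64 + 3/2)² = (131/2)² = 17161/4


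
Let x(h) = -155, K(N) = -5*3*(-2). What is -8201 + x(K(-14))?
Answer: -8356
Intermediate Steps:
K(N) = 30 (K(N) = -15*(-2) = 30)
-8201 + x(K(-14)) = -8201 - 155 = -8356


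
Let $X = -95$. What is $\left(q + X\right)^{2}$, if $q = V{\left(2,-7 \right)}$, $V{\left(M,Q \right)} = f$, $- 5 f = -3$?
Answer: $\frac{222784}{25} \approx 8911.4$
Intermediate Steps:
$f = \frac{3}{5}$ ($f = \left(- \frac{1}{5}\right) \left(-3\right) = \frac{3}{5} \approx 0.6$)
$V{\left(M,Q \right)} = \frac{3}{5}$
$q = \frac{3}{5} \approx 0.6$
$\left(q + X\right)^{2} = \left(\frac{3}{5} - 95\right)^{2} = \left(- \frac{472}{5}\right)^{2} = \frac{222784}{25}$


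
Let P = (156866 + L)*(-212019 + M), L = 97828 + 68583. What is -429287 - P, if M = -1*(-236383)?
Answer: -7876750115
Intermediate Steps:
M = 236383
L = 166411
P = 7876320828 (P = (156866 + 166411)*(-212019 + 236383) = 323277*24364 = 7876320828)
-429287 - P = -429287 - 1*7876320828 = -429287 - 7876320828 = -7876750115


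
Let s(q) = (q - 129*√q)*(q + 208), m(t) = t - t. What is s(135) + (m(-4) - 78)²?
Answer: 52389 - 132741*√15 ≈ -4.6171e+5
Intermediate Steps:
m(t) = 0
s(q) = (208 + q)*(q - 129*√q) (s(q) = (q - 129*√q)*(208 + q) = (208 + q)*(q - 129*√q))
s(135) + (m(-4) - 78)² = (135² - 80496*√15 - 52245*√15 + 208*135) + (0 - 78)² = (18225 - 80496*√15 - 52245*√15 + 28080) + (-78)² = (18225 - 80496*√15 - 52245*√15 + 28080) + 6084 = (46305 - 132741*√15) + 6084 = 52389 - 132741*√15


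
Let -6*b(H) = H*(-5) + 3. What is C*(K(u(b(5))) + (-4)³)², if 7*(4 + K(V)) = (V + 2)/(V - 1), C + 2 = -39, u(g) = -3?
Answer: -148477769/784 ≈ -1.8939e+5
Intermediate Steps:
b(H) = -½ + 5*H/6 (b(H) = -(H*(-5) + 3)/6 = -(-5*H + 3)/6 = -(3 - 5*H)/6 = -½ + 5*H/6)
C = -41 (C = -2 - 39 = -41)
K(V) = -4 + (2 + V)/(7*(-1 + V)) (K(V) = -4 + ((V + 2)/(V - 1))/7 = -4 + ((2 + V)/(-1 + V))/7 = -4 + (2 + V)/(7*(-1 + V)))
C*(K(u(b(5))) + (-4)³)² = -41*(3*(10 - 9*(-3))/(7*(-1 - 3)) + (-4)³)² = -41*((3/7)*(10 + 27)/(-4) - 64)² = -41*((3/7)*(-¼)*37 - 64)² = -41*(-111/28 - 64)² = -41*(-1903/28)² = -41*3621409/784 = -148477769/784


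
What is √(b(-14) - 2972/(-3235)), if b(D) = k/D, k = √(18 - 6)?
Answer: √(471106580 - 73256575*√3)/22645 ≈ 0.81931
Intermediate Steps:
k = 2*√3 (k = √12 = 2*√3 ≈ 3.4641)
b(D) = 2*√3/D (b(D) = (2*√3)/D = 2*√3/D)
√(b(-14) - 2972/(-3235)) = √(2*√3/(-14) - 2972/(-3235)) = √(2*√3*(-1/14) - 2972*(-1/3235)) = √(-√3/7 + 2972/3235) = √(2972/3235 - √3/7)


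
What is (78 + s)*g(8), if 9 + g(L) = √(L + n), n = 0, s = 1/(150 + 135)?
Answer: -66693/95 + 44462*√2/285 ≈ -481.40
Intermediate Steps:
s = 1/285 ≈ 0.0035088
g(L) = -9 + √L (g(L) = -9 + √(L + 0) = -9 + √L)
(78 + s)*g(8) = (78 + 1/285)*(-9 + √8) = 22231*(-9 + 2*√2)/285 = -66693/95 + 44462*√2/285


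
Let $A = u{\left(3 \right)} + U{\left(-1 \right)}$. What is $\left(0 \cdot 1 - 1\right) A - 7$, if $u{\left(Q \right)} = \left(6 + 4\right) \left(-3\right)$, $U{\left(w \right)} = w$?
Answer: $24$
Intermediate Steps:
$u{\left(Q \right)} = -30$ ($u{\left(Q \right)} = 10 \left(-3\right) = -30$)
$A = -31$ ($A = -30 - 1 = -31$)
$\left(0 \cdot 1 - 1\right) A - 7 = \left(0 \cdot 1 - 1\right) \left(-31\right) - 7 = \left(0 - 1\right) \left(-31\right) - 7 = \left(-1\right) \left(-31\right) - 7 = 31 - 7 = 24$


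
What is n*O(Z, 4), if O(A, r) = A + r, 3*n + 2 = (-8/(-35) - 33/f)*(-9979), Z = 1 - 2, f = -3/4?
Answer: -15447562/35 ≈ -4.4136e+5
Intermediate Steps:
f = -¾ (f = -3*¼ = -¾ ≈ -0.75000)
Z = -1
n = -15447562/105 (n = -⅔ + ((-8/(-35) - 33/(-¾))*(-9979))/3 = -⅔ + ((-8*(-1/35) - 33*(-4/3))*(-9979))/3 = -⅔ + ((8/35 + 44)*(-9979))/3 = -⅔ + ((1548/35)*(-9979))/3 = -⅔ + (⅓)*(-15447492/35) = -⅔ - 5149164/35 = -15447562/105 ≈ -1.4712e+5)
n*O(Z, 4) = -15447562*(-1 + 4)/105 = -15447562/105*3 = -15447562/35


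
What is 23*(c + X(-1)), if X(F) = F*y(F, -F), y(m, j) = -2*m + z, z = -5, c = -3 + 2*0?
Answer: 0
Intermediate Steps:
c = -3 (c = -3 + 0 = -3)
y(m, j) = -5 - 2*m (y(m, j) = -2*m - 5 = -5 - 2*m)
X(F) = F*(-5 - 2*F)
23*(c + X(-1)) = 23*(-3 - 1*(-1)*(5 + 2*(-1))) = 23*(-3 - 1*(-1)*(5 - 2)) = 23*(-3 - 1*(-1)*3) = 23*(-3 + 3) = 23*0 = 0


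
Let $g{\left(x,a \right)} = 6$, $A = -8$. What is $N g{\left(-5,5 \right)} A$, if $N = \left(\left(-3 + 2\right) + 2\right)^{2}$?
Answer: $-48$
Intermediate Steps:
$N = 1$ ($N = \left(-1 + 2\right)^{2} = 1^{2} = 1$)
$N g{\left(-5,5 \right)} A = 1 \cdot 6 \left(-8\right) = 6 \left(-8\right) = -48$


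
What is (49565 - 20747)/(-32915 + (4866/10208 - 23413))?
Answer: -49029024/95831893 ≈ -0.51161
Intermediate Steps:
(49565 - 20747)/(-32915 + (4866/10208 - 23413)) = 28818/(-32915 + (4866*(1/10208) - 23413)) = 28818/(-32915 + (2433/5104 - 23413)) = 28818/(-32915 - 119497519/5104) = 28818/(-287495679/5104) = 28818*(-5104/287495679) = -49029024/95831893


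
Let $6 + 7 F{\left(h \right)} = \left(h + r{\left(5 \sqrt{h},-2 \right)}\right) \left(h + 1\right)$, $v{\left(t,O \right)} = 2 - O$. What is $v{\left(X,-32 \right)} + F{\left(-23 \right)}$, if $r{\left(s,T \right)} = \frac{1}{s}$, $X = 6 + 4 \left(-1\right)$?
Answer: $\frac{738}{7} + \frac{22 i \sqrt{23}}{805} \approx 105.43 + 0.13107 i$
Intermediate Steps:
$X = 2$ ($X = 6 - 4 = 2$)
$F{\left(h \right)} = - \frac{6}{7} + \frac{\left(1 + h\right) \left(h + \frac{1}{5 \sqrt{h}}\right)}{7}$ ($F{\left(h \right)} = - \frac{6}{7} + \frac{\left(h + \frac{1}{5 \sqrt{h}}\right) \left(h + 1\right)}{7} = - \frac{6}{7} + \frac{\left(h + \frac{1}{5 \sqrt{h}}\right) \left(1 + h\right)}{7} = - \frac{6}{7} + \frac{\left(1 + h\right) \left(h + \frac{1}{5 \sqrt{h}}\right)}{7}$)
$v{\left(X,-32 \right)} + F{\left(-23 \right)} = \left(2 - -32\right) + \left(- \frac{6}{7} + \frac{1}{7} \left(-23\right) + \frac{\left(-23\right)^{2}}{7} + \frac{\sqrt{-23}}{35} + \frac{1}{35 i \sqrt{23}}\right) = \left(2 + 32\right) + \left(- \frac{6}{7} - \frac{23}{7} + \frac{1}{7} \cdot 529 + \frac{i \sqrt{23}}{35} + \frac{\left(- \frac{1}{23}\right) i \sqrt{23}}{35}\right) = 34 - \left(- \frac{500}{7} - \frac{22 i \sqrt{23}}{805}\right) = 34 + \left(\frac{500}{7} + \frac{22 i \sqrt{23}}{805}\right) = \frac{738}{7} + \frac{22 i \sqrt{23}}{805}$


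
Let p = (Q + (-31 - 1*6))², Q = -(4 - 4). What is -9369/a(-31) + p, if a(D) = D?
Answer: 51808/31 ≈ 1671.2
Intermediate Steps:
Q = 0 (Q = -1*0 = 0)
p = 1369 (p = (0 + (-31 - 1*6))² = (0 + (-31 - 6))² = (0 - 37)² = (-37)² = 1369)
-9369/a(-31) + p = -9369/(-31) + 1369 = -9369*(-1/31) + 1369 = 9369/31 + 1369 = 51808/31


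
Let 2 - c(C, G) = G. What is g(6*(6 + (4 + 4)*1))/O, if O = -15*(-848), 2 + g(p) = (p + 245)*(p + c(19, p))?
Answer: 41/795 ≈ 0.051572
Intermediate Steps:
c(C, G) = 2 - G
g(p) = 488 + 2*p (g(p) = -2 + (p + 245)*(p + (2 - p)) = -2 + (245 + p)*2 = -2 + (490 + 2*p) = 488 + 2*p)
O = 12720
g(6*(6 + (4 + 4)*1))/O = (488 + 2*(6*(6 + (4 + 4)*1)))/12720 = (488 + 2*(6*(6 + 8*1)))*(1/12720) = (488 + 2*(6*(6 + 8)))*(1/12720) = (488 + 2*(6*14))*(1/12720) = (488 + 2*84)*(1/12720) = (488 + 168)*(1/12720) = 656*(1/12720) = 41/795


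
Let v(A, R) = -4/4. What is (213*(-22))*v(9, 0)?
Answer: 4686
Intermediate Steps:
v(A, R) = -1 (v(A, R) = -4*¼ = -1)
(213*(-22))*v(9, 0) = (213*(-22))*(-1) = -4686*(-1) = 4686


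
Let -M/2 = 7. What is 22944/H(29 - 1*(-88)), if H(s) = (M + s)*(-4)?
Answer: -5736/103 ≈ -55.689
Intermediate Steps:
M = -14 (M = -2*7 = -14)
H(s) = 56 - 4*s (H(s) = (-14 + s)*(-4) = 56 - 4*s)
22944/H(29 - 1*(-88)) = 22944/(56 - 4*(29 - 1*(-88))) = 22944/(56 - 4*(29 + 88)) = 22944/(56 - 4*117) = 22944/(56 - 468) = 22944/(-412) = 22944*(-1/412) = -5736/103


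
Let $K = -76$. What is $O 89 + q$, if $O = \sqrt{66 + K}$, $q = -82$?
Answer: $-82 + 89 i \sqrt{10} \approx -82.0 + 281.44 i$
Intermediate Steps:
$O = i \sqrt{10}$ ($O = \sqrt{66 - 76} = \sqrt{-10} = i \sqrt{10} \approx 3.1623 i$)
$O 89 + q = i \sqrt{10} \cdot 89 - 82 = 89 i \sqrt{10} - 82 = -82 + 89 i \sqrt{10}$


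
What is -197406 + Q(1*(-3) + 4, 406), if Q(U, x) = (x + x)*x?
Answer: 132266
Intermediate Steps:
Q(U, x) = 2*x² (Q(U, x) = (2*x)*x = 2*x²)
-197406 + Q(1*(-3) + 4, 406) = -197406 + 2*406² = -197406 + 2*164836 = -197406 + 329672 = 132266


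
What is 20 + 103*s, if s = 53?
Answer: 5479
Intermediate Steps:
20 + 103*s = 20 + 103*53 = 20 + 5459 = 5479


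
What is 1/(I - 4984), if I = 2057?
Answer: -1/2927 ≈ -0.00034165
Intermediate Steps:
1/(I - 4984) = 1/(2057 - 4984) = 1/(-2927) = -1/2927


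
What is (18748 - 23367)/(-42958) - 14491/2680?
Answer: -305062729/57563720 ≈ -5.2996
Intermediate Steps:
(18748 - 23367)/(-42958) - 14491/2680 = -4619*(-1/42958) - 14491*1/2680 = 4619/42958 - 14491/2680 = -305062729/57563720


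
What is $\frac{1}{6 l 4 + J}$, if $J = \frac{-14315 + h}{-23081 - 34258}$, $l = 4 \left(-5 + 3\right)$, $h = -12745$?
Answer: $- \frac{19113}{3660676} \approx -0.0052212$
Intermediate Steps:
$l = -8$ ($l = 4 \left(-2\right) = -8$)
$J = \frac{9020}{19113}$ ($J = \frac{-14315 - 12745}{-23081 - 34258} = - \frac{27060}{-57339} = \left(-27060\right) \left(- \frac{1}{57339}\right) = \frac{9020}{19113} \approx 0.47193$)
$\frac{1}{6 l 4 + J} = \frac{1}{6 \left(-8\right) 4 + \frac{9020}{19113}} = \frac{1}{\left(-48\right) 4 + \frac{9020}{19113}} = \frac{1}{-192 + \frac{9020}{19113}} = \frac{1}{- \frac{3660676}{19113}} = - \frac{19113}{3660676}$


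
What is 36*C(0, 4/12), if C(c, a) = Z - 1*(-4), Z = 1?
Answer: 180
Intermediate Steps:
C(c, a) = 5 (C(c, a) = 1 - 1*(-4) = 1 + 4 = 5)
36*C(0, 4/12) = 36*5 = 180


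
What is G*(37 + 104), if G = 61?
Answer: 8601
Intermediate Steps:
G*(37 + 104) = 61*(37 + 104) = 61*141 = 8601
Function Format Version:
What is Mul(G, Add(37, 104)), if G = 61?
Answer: 8601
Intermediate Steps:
Mul(G, Add(37, 104)) = Mul(61, Add(37, 104)) = Mul(61, 141) = 8601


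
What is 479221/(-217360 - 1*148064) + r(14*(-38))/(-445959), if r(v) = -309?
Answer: -23733333547/18107124624 ≈ -1.3107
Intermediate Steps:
479221/(-217360 - 1*148064) + r(14*(-38))/(-445959) = 479221/(-217360 - 1*148064) - 309/(-445959) = 479221/(-217360 - 148064) - 309*(-1/445959) = 479221/(-365424) + 103/148653 = 479221*(-1/365424) + 103/148653 = -479221/365424 + 103/148653 = -23733333547/18107124624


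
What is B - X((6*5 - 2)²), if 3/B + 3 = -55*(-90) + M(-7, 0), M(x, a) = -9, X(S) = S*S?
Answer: -1011723775/1646 ≈ -6.1466e+5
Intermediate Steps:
X(S) = S²
B = 1/1646 (B = 3/(-3 + (-55*(-90) - 9)) = 3/(-3 + (4950 - 9)) = 3/(-3 + 4941) = 3/4938 = 3*(1/4938) = 1/1646 ≈ 0.00060753)
B - X((6*5 - 2)²) = 1/1646 - ((6*5 - 2)²)² = 1/1646 - ((30 - 2)²)² = 1/1646 - (28²)² = 1/1646 - 1*784² = 1/1646 - 1*614656 = 1/1646 - 614656 = -1011723775/1646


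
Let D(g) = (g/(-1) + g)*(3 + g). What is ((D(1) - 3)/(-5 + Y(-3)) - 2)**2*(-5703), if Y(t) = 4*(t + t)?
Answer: -17251575/841 ≈ -20513.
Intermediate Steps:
Y(t) = 8*t (Y(t) = 4*(2*t) = 8*t)
D(g) = 0 (D(g) = (g*(-1) + g)*(3 + g) = (-g + g)*(3 + g) = 0*(3 + g) = 0)
((D(1) - 3)/(-5 + Y(-3)) - 2)**2*(-5703) = ((0 - 3)/(-5 + 8*(-3)) - 2)**2*(-5703) = (-3/(-5 - 24) - 2)**2*(-5703) = (-3/(-29) - 2)**2*(-5703) = (-3*(-1/29) - 2)**2*(-5703) = (3/29 - 2)**2*(-5703) = (-55/29)**2*(-5703) = (3025/841)*(-5703) = -17251575/841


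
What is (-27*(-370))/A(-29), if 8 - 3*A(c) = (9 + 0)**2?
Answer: -29970/73 ≈ -410.55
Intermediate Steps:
A(c) = -73/3 (A(c) = 8/3 - (9 + 0)**2/3 = 8/3 - 1/3*9**2 = 8/3 - 1/3*81 = 8/3 - 27 = -73/3)
(-27*(-370))/A(-29) = (-27*(-370))/(-73/3) = 9990*(-3/73) = -29970/73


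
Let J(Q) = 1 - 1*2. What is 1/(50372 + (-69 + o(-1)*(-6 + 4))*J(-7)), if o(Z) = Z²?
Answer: 1/50443 ≈ 1.9824e-5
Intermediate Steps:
J(Q) = -1 (J(Q) = 1 - 2 = -1)
1/(50372 + (-69 + o(-1)*(-6 + 4))*J(-7)) = 1/(50372 + (-69 + (-1)²*(-6 + 4))*(-1)) = 1/(50372 + (-69 + 1*(-2))*(-1)) = 1/(50372 + (-69 - 2)*(-1)) = 1/(50372 - 71*(-1)) = 1/(50372 + 71) = 1/50443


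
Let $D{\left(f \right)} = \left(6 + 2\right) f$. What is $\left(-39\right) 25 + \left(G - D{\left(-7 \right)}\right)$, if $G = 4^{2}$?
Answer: $-903$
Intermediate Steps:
$D{\left(f \right)} = 8 f$
$G = 16$
$\left(-39\right) 25 + \left(G - D{\left(-7 \right)}\right) = \left(-39\right) 25 - \left(-16 + 8 \left(-7\right)\right) = -975 + \left(16 - -56\right) = -975 + \left(16 + 56\right) = -975 + 72 = -903$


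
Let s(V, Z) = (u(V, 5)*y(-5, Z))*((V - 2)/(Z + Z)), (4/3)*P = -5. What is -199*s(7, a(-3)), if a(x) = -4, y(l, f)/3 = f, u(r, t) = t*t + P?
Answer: -253725/8 ≈ -31716.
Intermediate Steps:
P = -15/4 (P = (¾)*(-5) = -15/4 ≈ -3.7500)
u(r, t) = -15/4 + t² (u(r, t) = t*t - 15/4 = t² - 15/4 = -15/4 + t²)
y(l, f) = 3*f
s(V, Z) = -255/4 + 255*V/8 (s(V, Z) = ((-15/4 + 5²)*(3*Z))*((V - 2)/(Z + Z)) = ((-15/4 + 25)*(3*Z))*((-2 + V)/((2*Z))) = (85*(3*Z)/4)*((-2 + V)*(1/(2*Z))) = (255*Z/4)*((-2 + V)/(2*Z)) = -255/4 + 255*V/8)
-199*s(7, a(-3)) = -199*(-255/4 + (255/8)*7) = -199*(-255/4 + 1785/8) = -199*1275/8 = -253725/8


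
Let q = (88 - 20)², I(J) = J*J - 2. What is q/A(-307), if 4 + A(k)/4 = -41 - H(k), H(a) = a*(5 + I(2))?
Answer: 289/526 ≈ 0.54943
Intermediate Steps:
I(J) = -2 + J² (I(J) = J² - 2 = -2 + J²)
q = 4624 (q = 68² = 4624)
H(a) = 7*a (H(a) = a*(5 + (-2 + 2²)) = a*(5 + (-2 + 4)) = a*(5 + 2) = a*7 = 7*a)
A(k) = -180 - 28*k (A(k) = -16 + 4*(-41 - 7*k) = -16 + (-164 - 28*k) = -180 - 28*k)
q/A(-307) = 4624/(-180 - 28*(-307)) = 4624/(-180 + 8596) = 4624/8416 = 4624*(1/8416) = 289/526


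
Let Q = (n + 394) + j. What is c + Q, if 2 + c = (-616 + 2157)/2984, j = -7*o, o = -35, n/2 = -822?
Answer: -3003347/2984 ≈ -1006.5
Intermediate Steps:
n = -1644 (n = 2*(-822) = -1644)
j = 245 (j = -7*(-35) = 245)
c = -4427/2984 (c = -2 + (-616 + 2157)/2984 = -2 + 1541*(1/2984) = -2 + 1541/2984 = -4427/2984 ≈ -1.4836)
Q = -1005 (Q = (-1644 + 394) + 245 = -1250 + 245 = -1005)
c + Q = -4427/2984 - 1005 = -3003347/2984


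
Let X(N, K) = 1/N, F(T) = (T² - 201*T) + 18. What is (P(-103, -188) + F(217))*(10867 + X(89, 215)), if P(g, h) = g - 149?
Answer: 3131677032/89 ≈ 3.5187e+7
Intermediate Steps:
P(g, h) = -149 + g
F(T) = 18 + T² - 201*T
(P(-103, -188) + F(217))*(10867 + X(89, 215)) = ((-149 - 103) + (18 + 217² - 201*217))*(10867 + 1/89) = (-252 + (18 + 47089 - 43617))*(10867 + 1/89) = (-252 + 3490)*(967164/89) = 3238*(967164/89) = 3131677032/89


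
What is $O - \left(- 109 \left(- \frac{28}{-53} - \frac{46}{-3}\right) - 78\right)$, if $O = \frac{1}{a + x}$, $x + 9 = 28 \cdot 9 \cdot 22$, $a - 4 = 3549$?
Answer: $\frac{2610982559}{1444992} \approx 1806.9$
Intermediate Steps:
$a = 3553$ ($a = 4 + 3549 = 3553$)
$x = 5535$ ($x = -9 + 28 \cdot 9 \cdot 22 = -9 + 252 \cdot 22 = -9 + 5544 = 5535$)
$O = \frac{1}{9088}$ ($O = \frac{1}{3553 + 5535} = \frac{1}{9088} \approx 0.00011004$)
$O - \left(- 109 \left(- \frac{28}{-53} - \frac{46}{-3}\right) - 78\right) = \frac{1}{9088} - \left(- 109 \left(- \frac{28}{-53} - \frac{46}{-3}\right) - 78\right) = \frac{1}{9088} - \left(- 109 \left(\left(-28\right) \left(- \frac{1}{53}\right) - - \frac{46}{3}\right) - 78\right) = \frac{1}{9088} - \left(- 109 \left(\frac{28}{53} + \frac{46}{3}\right) - 78\right) = \frac{1}{9088} - \left(\left(-109\right) \frac{2522}{159} - 78\right) = \frac{1}{9088} - \left(- \frac{274898}{159} - 78\right) = \frac{1}{9088} - - \frac{287300}{159} = \frac{1}{9088} + \frac{287300}{159} = \frac{2610982559}{1444992}$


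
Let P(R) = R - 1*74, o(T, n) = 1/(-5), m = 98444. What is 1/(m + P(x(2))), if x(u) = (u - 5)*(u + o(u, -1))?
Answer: 5/491823 ≈ 1.0166e-5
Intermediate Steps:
o(T, n) = -1/5
x(u) = (-5 + u)*(-1/5 + u) (x(u) = (u - 5)*(u - 1/5) = (-5 + u)*(-1/5 + u))
P(R) = -74 + R (P(R) = R - 74 = -74 + R)
1/(m + P(x(2))) = 1/(98444 + (-74 + (1 + 2**2 - 26/5*2))) = 1/(98444 + (-74 + (1 + 4 - 52/5))) = 1/(98444 + (-74 - 27/5)) = 1/(98444 - 397/5) = 1/(491823/5) = 5/491823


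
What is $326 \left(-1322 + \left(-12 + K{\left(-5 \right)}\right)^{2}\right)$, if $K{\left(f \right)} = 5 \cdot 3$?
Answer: $-428038$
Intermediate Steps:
$K{\left(f \right)} = 15$
$326 \left(-1322 + \left(-12 + K{\left(-5 \right)}\right)^{2}\right) = 326 \left(-1322 + \left(-12 + 15\right)^{2}\right) = 326 \left(-1322 + 3^{2}\right) = 326 \left(-1322 + 9\right) = 326 \left(-1313\right) = -428038$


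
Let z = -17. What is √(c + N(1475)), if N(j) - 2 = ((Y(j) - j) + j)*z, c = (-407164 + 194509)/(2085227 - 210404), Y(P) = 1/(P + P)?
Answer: √255697874875530814/368715190 ≈ 1.3714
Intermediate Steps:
Y(P) = 1/(2*P)
c = -70885/624941 (c = -212655/1874823 = -212655*1/1874823 = -70885/624941 ≈ -0.11343)
N(j) = 2 - 17/(2*j) (N(j) = 2 + ((1/(2*j) - j) + j)*(-17) = 2 + (1/(2*j))*(-17) = 2 - 17/(2*j))
√(c + N(1475)) = √(-70885/624941 + (2 - 17/2/1475)) = √(-70885/624941 + (2 - 17/2*1/1475)) = √(-70885/624941 + (2 - 17/2950)) = √(-70885/624941 + 5883/2950) = √(3467417153/1843575950) = √255697874875530814/368715190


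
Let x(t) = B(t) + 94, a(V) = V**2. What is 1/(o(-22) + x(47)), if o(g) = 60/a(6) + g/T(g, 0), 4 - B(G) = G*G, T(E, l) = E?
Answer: -3/6325 ≈ -0.00047431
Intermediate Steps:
B(G) = 4 - G**2 (B(G) = 4 - G*G = 4 - G**2)
o(g) = 8/3 (o(g) = 60/(6**2) + g/g = 60/36 + 1 = 60*(1/36) + 1 = 5/3 + 1 = 8/3)
x(t) = 98 - t**2 (x(t) = (4 - t**2) + 94 = 98 - t**2)
1/(o(-22) + x(47)) = 1/(8/3 + (98 - 1*47**2)) = 1/(8/3 + (98 - 1*2209)) = 1/(8/3 + (98 - 2209)) = 1/(8/3 - 2111) = 1/(-6325/3) = -3/6325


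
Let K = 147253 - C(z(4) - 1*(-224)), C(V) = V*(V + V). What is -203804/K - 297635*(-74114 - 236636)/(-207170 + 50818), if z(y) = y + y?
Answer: -1831550667522129/3096160480 ≈ -5.9156e+5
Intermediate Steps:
z(y) = 2*y
C(V) = 2*V² (C(V) = V*(2*V) = 2*V²)
K = 39605 (K = 147253 - 2*(2*4 - 1*(-224))² = 147253 - 2*(8 + 224)² = 147253 - 2*232² = 147253 - 2*53824 = 147253 - 1*107648 = 147253 - 107648 = 39605)
-203804/K - 297635*(-74114 - 236636)/(-207170 + 50818) = -203804/39605 - 297635*(-74114 - 236636)/(-207170 + 50818) = -203804*1/39605 - 297635/((-156352/(-310750))) = -203804/39605 - 297635/((-156352*(-1/310750))) = -203804/39605 - 297635/78176/155375 = -203804/39605 - 297635*155375/78176 = -203804/39605 - 46245038125/78176 = -1831550667522129/3096160480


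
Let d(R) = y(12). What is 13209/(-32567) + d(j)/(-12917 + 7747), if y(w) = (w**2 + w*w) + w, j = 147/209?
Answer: -7806063/16837139 ≈ -0.46362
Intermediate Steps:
j = 147/209 (j = 147*(1/209) = 147/209 ≈ 0.70335)
y(w) = w + 2*w**2 (y(w) = (w**2 + w**2) + w = 2*w**2 + w = w + 2*w**2)
d(R) = 300 (d(R) = 12*(1 + 2*12) = 12*(1 + 24) = 12*25 = 300)
13209/(-32567) + d(j)/(-12917 + 7747) = 13209/(-32567) + 300/(-12917 + 7747) = 13209*(-1/32567) + 300/(-5170) = -13209/32567 + 300*(-1/5170) = -13209/32567 - 30/517 = -7806063/16837139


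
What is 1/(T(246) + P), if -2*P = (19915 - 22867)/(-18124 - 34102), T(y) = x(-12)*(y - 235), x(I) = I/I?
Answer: 26113/286505 ≈ 0.091143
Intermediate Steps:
x(I) = 1
T(y) = -235 + y (T(y) = 1*(y - 235) = 1*(-235 + y) = -235 + y)
P = -738/26113 (P = -(19915 - 22867)/(2*(-18124 - 34102)) = -(-1476)/(-52226) = -(-1476)*(-1)/52226 = -½*1476/26113 = -738/26113 ≈ -0.028262)
1/(T(246) + P) = 1/((-235 + 246) - 738/26113) = 1/(11 - 738/26113) = 1/(286505/26113) = 26113/286505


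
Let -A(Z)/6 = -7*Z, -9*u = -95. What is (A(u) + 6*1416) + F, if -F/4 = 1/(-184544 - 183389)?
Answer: 9867227206/1103799 ≈ 8939.3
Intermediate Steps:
F = 4/367933 (F = -4/(-184544 - 183389) = -4/(-367933) = -4*(-1/367933) = 4/367933 ≈ 1.0872e-5)
u = 95/9 (u = -⅑*(-95) = 95/9 ≈ 10.556)
A(Z) = 42*Z (A(Z) = -(-42)*Z = 42*Z)
(A(u) + 6*1416) + F = (42*(95/9) + 6*1416) + 4/367933 = (1330/3 + 8496) + 4/367933 = 26818/3 + 4/367933 = 9867227206/1103799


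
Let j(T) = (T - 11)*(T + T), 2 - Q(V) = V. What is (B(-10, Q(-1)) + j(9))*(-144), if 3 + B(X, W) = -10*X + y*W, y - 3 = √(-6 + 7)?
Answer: -10512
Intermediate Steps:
Q(V) = 2 - V
y = 4 (y = 3 + √(-6 + 7) = 3 + √1 = 3 + 1 = 4)
B(X, W) = -3 - 10*X + 4*W (B(X, W) = -3 + (-10*X + 4*W) = -3 - 10*X + 4*W)
j(T) = 2*T*(-11 + T) (j(T) = (-11 + T)*(2*T) = 2*T*(-11 + T))
(B(-10, Q(-1)) + j(9))*(-144) = ((-3 - 10*(-10) + 4*(2 - 1*(-1))) + 2*9*(-11 + 9))*(-144) = ((-3 + 100 + 4*(2 + 1)) + 2*9*(-2))*(-144) = ((-3 + 100 + 4*3) - 36)*(-144) = ((-3 + 100 + 12) - 36)*(-144) = (109 - 36)*(-144) = 73*(-144) = -10512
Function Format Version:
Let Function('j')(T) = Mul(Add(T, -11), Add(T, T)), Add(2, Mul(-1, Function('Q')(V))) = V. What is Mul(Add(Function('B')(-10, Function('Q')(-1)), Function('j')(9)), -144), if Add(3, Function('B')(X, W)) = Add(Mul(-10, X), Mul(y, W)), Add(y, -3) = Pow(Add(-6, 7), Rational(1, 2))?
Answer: -10512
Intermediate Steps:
Function('Q')(V) = Add(2, Mul(-1, V))
y = 4 (y = Add(3, Pow(Add(-6, 7), Rational(1, 2))) = Add(3, Pow(1, Rational(1, 2))) = Add(3, 1) = 4)
Function('B')(X, W) = Add(-3, Mul(-10, X), Mul(4, W)) (Function('B')(X, W) = Add(-3, Add(Mul(-10, X), Mul(4, W))) = Add(-3, Mul(-10, X), Mul(4, W)))
Function('j')(T) = Mul(2, T, Add(-11, T)) (Function('j')(T) = Mul(Add(-11, T), Mul(2, T)) = Mul(2, T, Add(-11, T)))
Mul(Add(Function('B')(-10, Function('Q')(-1)), Function('j')(9)), -144) = Mul(Add(Add(-3, Mul(-10, -10), Mul(4, Add(2, Mul(-1, -1)))), Mul(2, 9, Add(-11, 9))), -144) = Mul(Add(Add(-3, 100, Mul(4, Add(2, 1))), Mul(2, 9, -2)), -144) = Mul(Add(Add(-3, 100, Mul(4, 3)), -36), -144) = Mul(Add(Add(-3, 100, 12), -36), -144) = Mul(Add(109, -36), -144) = Mul(73, -144) = -10512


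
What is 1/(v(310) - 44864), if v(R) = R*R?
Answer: 1/51236 ≈ 1.9518e-5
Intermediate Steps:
v(R) = R²
1/(v(310) - 44864) = 1/(310² - 44864) = 1/(96100 - 44864) = 1/51236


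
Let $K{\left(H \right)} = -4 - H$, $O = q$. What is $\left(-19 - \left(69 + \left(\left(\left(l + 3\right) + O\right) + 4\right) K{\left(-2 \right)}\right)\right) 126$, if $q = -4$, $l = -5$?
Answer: $-11592$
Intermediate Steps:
$O = -4$
$\left(-19 - \left(69 + \left(\left(\left(l + 3\right) + O\right) + 4\right) K{\left(-2 \right)}\right)\right) 126 = \left(-19 - \left(69 + \left(\left(\left(-5 + 3\right) - 4\right) + 4\right) \left(-4 - -2\right)\right)\right) 126 = \left(-19 - \left(69 + \left(\left(-2 - 4\right) + 4\right) \left(-4 + 2\right)\right)\right) 126 = \left(-19 - \left(69 + \left(-6 + 4\right) \left(-2\right)\right)\right) 126 = \left(-19 - \left(69 + 4\right)\right) 126 = \left(-19 - 73\right) 126 = \left(-92\right) 126 = -11592$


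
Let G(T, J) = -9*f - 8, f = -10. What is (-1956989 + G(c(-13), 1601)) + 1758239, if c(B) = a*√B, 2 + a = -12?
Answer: -198668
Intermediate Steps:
a = -14 (a = -2 - 12 = -14)
c(B) = -14*√B
G(T, J) = 82 (G(T, J) = -9*(-10) - 8 = 90 - 8 = 82)
(-1956989 + G(c(-13), 1601)) + 1758239 = (-1956989 + 82) + 1758239 = -1956907 + 1758239 = -198668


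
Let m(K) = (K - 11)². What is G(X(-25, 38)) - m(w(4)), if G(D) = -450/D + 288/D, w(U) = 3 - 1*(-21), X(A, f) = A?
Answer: -4063/25 ≈ -162.52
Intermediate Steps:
w(U) = 24 (w(U) = 3 + 21 = 24)
m(K) = (-11 + K)²
G(D) = -162/D
G(X(-25, 38)) - m(w(4)) = -162/(-25) - (-11 + 24)² = -162*(-1/25) - 1*13² = 162/25 - 1*169 = 162/25 - 169 = -4063/25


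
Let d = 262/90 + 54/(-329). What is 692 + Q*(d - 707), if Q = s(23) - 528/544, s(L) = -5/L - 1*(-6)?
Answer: -15611577319/5788755 ≈ -2696.9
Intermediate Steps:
d = 40669/14805 (d = 262*(1/90) + 54*(-1/329) = 131/45 - 54/329 = 40669/14805 ≈ 2.7470)
s(L) = 6 - 5/L (s(L) = -5/L + 6 = 6 - 5/L)
Q = 3763/782 (Q = (6 - 5/23) - 528/544 = (6 - 5*1/23) - 528*1/544 = (6 - 5/23) - 33/34 = 133/23 - 33/34 = 3763/782 ≈ 4.8120)
692 + Q*(d - 707) = 692 + 3763*(40669/14805 - 707)/782 = 692 + (3763/782)*(-10426466/14805) = 692 - 19617395779/5788755 = -15611577319/5788755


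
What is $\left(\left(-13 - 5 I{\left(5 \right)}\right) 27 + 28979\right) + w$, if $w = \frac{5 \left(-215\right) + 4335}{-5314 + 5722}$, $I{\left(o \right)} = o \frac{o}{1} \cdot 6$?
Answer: $\frac{855371}{102} \approx 8386.0$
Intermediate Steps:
$I{\left(o \right)} = 6 o^{2}$ ($I{\left(o \right)} = o o 1 \cdot 6 = o o 6 = o^{2} \cdot 6 = 6 o^{2}$)
$w = \frac{815}{102}$ ($w = \frac{-1075 + 4335}{408} = 3260 \cdot \frac{1}{408} = \frac{815}{102} \approx 7.9902$)
$\left(\left(-13 - 5 I{\left(5 \right)}\right) 27 + 28979\right) + w = \left(\left(-13 - 5 \cdot 6 \cdot 5^{2}\right) 27 + 28979\right) + \frac{815}{102} = \left(\left(-13 - 5 \cdot 6 \cdot 25\right) 27 + 28979\right) + \frac{815}{102} = \left(\left(-13 - 750\right) 27 + 28979\right) + \frac{815}{102} = \left(\left(-763\right) 27 + 28979\right) + \frac{815}{102} = \left(-20601 + 28979\right) + \frac{815}{102} = 8378 + \frac{815}{102} = \frac{855371}{102}$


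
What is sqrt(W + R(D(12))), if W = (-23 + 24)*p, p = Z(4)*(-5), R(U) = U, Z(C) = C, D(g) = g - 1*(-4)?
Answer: 2*I ≈ 2.0*I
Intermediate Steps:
D(g) = 4 + g (D(g) = g + 4 = 4 + g)
p = -20 (p = 4*(-5) = -20)
W = -20 (W = (-23 + 24)*(-20) = 1*(-20) = -20)
sqrt(W + R(D(12))) = sqrt(-20 + (4 + 12)) = sqrt(-20 + 16) = sqrt(-4) = 2*I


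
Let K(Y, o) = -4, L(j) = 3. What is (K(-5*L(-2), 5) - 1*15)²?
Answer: 361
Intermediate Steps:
(K(-5*L(-2), 5) - 1*15)² = (-4 - 1*15)² = (-4 - 15)² = (-19)² = 361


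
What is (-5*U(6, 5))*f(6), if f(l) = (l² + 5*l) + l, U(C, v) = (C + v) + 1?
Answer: -4320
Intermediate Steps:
U(C, v) = 1 + C + v
f(l) = l² + 6*l
(-5*U(6, 5))*f(6) = (-5*(1 + 6 + 5))*(6*(6 + 6)) = (-5*12)*(6*12) = -60*72 = -4320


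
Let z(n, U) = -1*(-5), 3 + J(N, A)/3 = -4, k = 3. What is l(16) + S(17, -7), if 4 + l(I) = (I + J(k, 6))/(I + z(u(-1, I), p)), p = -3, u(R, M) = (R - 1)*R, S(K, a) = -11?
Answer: -320/21 ≈ -15.238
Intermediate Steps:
u(R, M) = R*(-1 + R) (u(R, M) = (-1 + R)*R = R*(-1 + R))
J(N, A) = -21 (J(N, A) = -9 + 3*(-4) = -9 - 12 = -21)
z(n, U) = 5
l(I) = -4 + (-21 + I)/(5 + I) (l(I) = -4 + (I - 21)/(I + 5) = -4 + (-21 + I)/(5 + I))
l(16) + S(17, -7) = (-41 - 3*16)/(5 + 16) - 11 = (-41 - 48)/21 - 11 = (1/21)*(-89) - 11 = -89/21 - 11 = -320/21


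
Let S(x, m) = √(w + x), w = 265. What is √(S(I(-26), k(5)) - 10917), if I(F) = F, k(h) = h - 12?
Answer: √(-10917 + √239) ≈ 104.41*I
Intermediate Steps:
k(h) = -12 + h
S(x, m) = √(265 + x)
√(S(I(-26), k(5)) - 10917) = √(√(265 - 26) - 10917) = √(√239 - 10917) = √(-10917 + √239)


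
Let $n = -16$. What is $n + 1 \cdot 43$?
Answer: $27$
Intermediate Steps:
$n + 1 \cdot 43 = -16 + 1 \cdot 43 = -16 + 43 = 27$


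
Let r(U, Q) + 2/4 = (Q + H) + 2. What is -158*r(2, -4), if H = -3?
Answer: 869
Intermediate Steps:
r(U, Q) = -3/2 + Q (r(U, Q) = -½ + ((Q - 3) + 2) = -½ + ((-3 + Q) + 2) = -½ + (-1 + Q) = -3/2 + Q)
-158*r(2, -4) = -158*(-3/2 - 4) = -158*(-11/2) = 869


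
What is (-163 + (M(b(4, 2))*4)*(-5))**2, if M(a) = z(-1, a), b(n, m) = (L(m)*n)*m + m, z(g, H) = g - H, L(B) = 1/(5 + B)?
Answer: 314721/49 ≈ 6422.9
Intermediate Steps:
b(n, m) = m + m*n/(5 + m) (b(n, m) = (n/(5 + m))*m + m = m*n/(5 + m) + m = m + m*n/(5 + m))
M(a) = -1 - a
(-163 + (M(b(4, 2))*4)*(-5))**2 = (-163 + ((-1 - 2*(5 + 2 + 4)/(5 + 2))*4)*(-5))**2 = (-163 + ((-1 - 2*11/7)*4)*(-5))**2 = (-163 + ((-1 - 1*22/7)*4)*(-5))**2 = (-163 + ((-1 - 22/7)*4)*(-5))**2 = (-163 - 29/7*4*(-5))**2 = (-163 - 116/7*(-5))**2 = (-163 + 580/7)**2 = (-561/7)**2 = 314721/49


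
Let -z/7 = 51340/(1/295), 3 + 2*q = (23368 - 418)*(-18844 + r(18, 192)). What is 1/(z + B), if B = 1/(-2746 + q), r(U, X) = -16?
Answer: -432842495/45888706076664502 ≈ -9.4324e-9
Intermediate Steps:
q = -432837003/2 (q = -3/2 + ((23368 - 418)*(-18844 - 16))/2 = -3/2 + (22950*(-18860))/2 = -3/2 + (½)*(-432837000) = -3/2 - 216418500 = -432837003/2 ≈ -2.1642e+8)
B = -2/432842495 (B = 1/(-2746 - 432837003/2) = 1/(-432842495/2) = -2/432842495 ≈ -4.6206e-9)
z = -106017100 (z = -359380/(1/295) = -359380/1/295 = -359380*295 = -7*15145300 = -106017100)
1/(z + B) = 1/(-106017100 - 2/432842495) = 1/(-45888706076664502/432842495) = -432842495/45888706076664502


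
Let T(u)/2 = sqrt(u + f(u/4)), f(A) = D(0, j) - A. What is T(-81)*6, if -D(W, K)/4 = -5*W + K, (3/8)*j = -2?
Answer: 2*I*sqrt(1419) ≈ 75.339*I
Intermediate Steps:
j = -16/3 (j = (8/3)*(-2) = -16/3 ≈ -5.3333)
D(W, K) = -4*K + 20*W (D(W, K) = -4*(-5*W + K) = -4*(K - 5*W) = -4*K + 20*W)
f(A) = 64/3 - A (f(A) = (-4*(-16/3) + 20*0) - A = (64/3 + 0) - A = 64/3 - A)
T(u) = 2*sqrt(64/3 + 3*u/4) (T(u) = 2*sqrt(u + (64/3 - u/4)) = 2*sqrt(64/3 + 3*u/4))
T(-81)*6 = (sqrt(768 + 27*(-81))/3)*6 = (sqrt(768 - 2187)/3)*6 = (sqrt(-1419)/3)*6 = ((I*sqrt(1419))/3)*6 = (I*sqrt(1419)/3)*6 = 2*I*sqrt(1419)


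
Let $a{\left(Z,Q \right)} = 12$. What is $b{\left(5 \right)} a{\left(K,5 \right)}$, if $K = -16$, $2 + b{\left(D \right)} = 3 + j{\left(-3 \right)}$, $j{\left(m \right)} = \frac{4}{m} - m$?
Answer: $32$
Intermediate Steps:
$j{\left(m \right)} = - m + \frac{4}{m}$
$b{\left(D \right)} = \frac{8}{3}$ ($b{\left(D \right)} = -2 + \left(3 + \left(\left(-1\right) \left(-3\right) + \frac{4}{-3}\right)\right) = -2 + \left(3 + \left(3 + 4 \left(- \frac{1}{3}\right)\right)\right) = -2 + \left(3 + \left(3 - \frac{4}{3}\right)\right) = -2 + \left(3 + \frac{5}{3}\right) = -2 + \frac{14}{3} = \frac{8}{3}$)
$b{\left(5 \right)} a{\left(K,5 \right)} = \frac{8}{3} \cdot 12 = 32$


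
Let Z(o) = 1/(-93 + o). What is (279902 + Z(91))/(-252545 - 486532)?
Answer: -186601/492718 ≈ -0.37872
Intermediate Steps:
(279902 + Z(91))/(-252545 - 486532) = (279902 + 1/(-93 + 91))/(-252545 - 486532) = (279902 + 1/(-2))/(-739077) = (279902 - ½)*(-1/739077) = (559803/2)*(-1/739077) = -186601/492718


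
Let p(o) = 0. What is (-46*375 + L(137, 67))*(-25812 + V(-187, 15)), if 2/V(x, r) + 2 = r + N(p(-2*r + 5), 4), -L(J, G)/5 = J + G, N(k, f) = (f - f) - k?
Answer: 6130571580/13 ≈ 4.7158e+8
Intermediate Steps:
N(k, f) = -k (N(k, f) = 0 - k = -k)
L(J, G) = -5*G - 5*J (L(J, G) = -5*(J + G) = -5*(G + J) = -5*G - 5*J)
V(x, r) = 2/(-2 + r) (V(x, r) = 2/(-2 + (r - 1*0)) = 2/(-2 + (r + 0)) = 2/(-2 + r))
(-46*375 + L(137, 67))*(-25812 + V(-187, 15)) = (-46*375 + (-5*67 - 5*137))*(-25812 + 2/(-2 + 15)) = (-17250 + (-335 - 685))*(-25812 + 2/13) = (-17250 - 1020)*(-25812 + 2*(1/13)) = -18270*(-25812 + 2/13) = -18270*(-335554/13) = 6130571580/13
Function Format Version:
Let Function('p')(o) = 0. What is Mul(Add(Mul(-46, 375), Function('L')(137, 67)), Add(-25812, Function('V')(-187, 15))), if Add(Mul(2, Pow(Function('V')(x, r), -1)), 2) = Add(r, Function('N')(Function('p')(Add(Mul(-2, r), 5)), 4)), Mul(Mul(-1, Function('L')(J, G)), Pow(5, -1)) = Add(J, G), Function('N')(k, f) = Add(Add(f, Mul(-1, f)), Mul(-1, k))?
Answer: Rational(6130571580, 13) ≈ 4.7158e+8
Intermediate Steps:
Function('N')(k, f) = Mul(-1, k) (Function('N')(k, f) = Add(0, Mul(-1, k)) = Mul(-1, k))
Function('L')(J, G) = Add(Mul(-5, G), Mul(-5, J)) (Function('L')(J, G) = Mul(-5, Add(J, G)) = Mul(-5, Add(G, J)) = Add(Mul(-5, G), Mul(-5, J)))
Function('V')(x, r) = Mul(2, Pow(Add(-2, r), -1)) (Function('V')(x, r) = Mul(2, Pow(Add(-2, Add(r, Mul(-1, 0))), -1)) = Mul(2, Pow(Add(-2, Add(r, 0)), -1)) = Mul(2, Pow(Add(-2, r), -1)))
Mul(Add(Mul(-46, 375), Function('L')(137, 67)), Add(-25812, Function('V')(-187, 15))) = Mul(Add(Mul(-46, 375), Add(Mul(-5, 67), Mul(-5, 137))), Add(-25812, Mul(2, Pow(Add(-2, 15), -1)))) = Mul(Add(-17250, Add(-335, -685)), Add(-25812, Mul(2, Pow(13, -1)))) = Mul(Add(-17250, -1020), Add(-25812, Mul(2, Rational(1, 13)))) = Mul(-18270, Add(-25812, Rational(2, 13))) = Mul(-18270, Rational(-335554, 13)) = Rational(6130571580, 13)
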